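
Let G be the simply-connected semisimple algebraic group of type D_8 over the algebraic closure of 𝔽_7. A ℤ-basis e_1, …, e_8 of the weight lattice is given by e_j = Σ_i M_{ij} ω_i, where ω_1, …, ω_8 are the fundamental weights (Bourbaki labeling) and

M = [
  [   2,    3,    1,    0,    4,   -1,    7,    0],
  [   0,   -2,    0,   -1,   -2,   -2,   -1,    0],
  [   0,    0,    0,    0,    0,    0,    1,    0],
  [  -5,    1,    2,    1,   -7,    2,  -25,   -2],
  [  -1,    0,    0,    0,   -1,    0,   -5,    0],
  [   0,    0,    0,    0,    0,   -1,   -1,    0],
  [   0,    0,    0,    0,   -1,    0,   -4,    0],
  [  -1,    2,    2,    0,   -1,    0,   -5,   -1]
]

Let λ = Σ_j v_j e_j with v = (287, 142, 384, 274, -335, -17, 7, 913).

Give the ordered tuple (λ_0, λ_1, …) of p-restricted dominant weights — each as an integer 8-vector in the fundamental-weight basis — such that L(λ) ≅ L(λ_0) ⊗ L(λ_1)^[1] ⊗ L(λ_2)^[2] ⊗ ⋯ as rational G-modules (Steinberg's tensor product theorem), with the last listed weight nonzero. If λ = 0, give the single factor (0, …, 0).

((5, 6, 0, 3, 6, 3, 6, 5), (1, 5, 1, 1, 1, 1, 1, 0), (2, 2, 0, 1, 0, 0, 6, 3))

ω-coordinates c = M·v, v = (287, 142, 384, 274, -335, -17, 7, 913):
  c_1 = (2)·(287) + (3)·(142) + (1)·(384) + (0)·(274) + (4)·(-335) + (-1)·(-17) + (7)·(7) + (0)·(913) = 110
  c_2 = (0)·(287) + (-2)·(142) + (0)·(384) + (-1)·(274) + (-2)·(-335) + (-2)·(-17) + (-1)·(7) + (0)·(913) = 139
  c_3 = (0)·(287) + (0)·(142) + (0)·(384) + (0)·(274) + (0)·(-335) + (0)·(-17) + (1)·(7) + (0)·(913) = 7
  c_4 = (-5)·(287) + (1)·(142) + (2)·(384) + (1)·(274) + (-7)·(-335) + (2)·(-17) + (-25)·(7) + (-2)·(913) = 59
  c_5 = (-1)·(287) + (0)·(142) + (0)·(384) + (0)·(274) + (-1)·(-335) + (0)·(-17) + (-5)·(7) + (0)·(913) = 13
  c_6 = (0)·(287) + (0)·(142) + (0)·(384) + (0)·(274) + (0)·(-335) + (-1)·(-17) + (-1)·(7) + (0)·(913) = 10
  c_7 = (0)·(287) + (0)·(142) + (0)·(384) + (0)·(274) + (-1)·(-335) + (0)·(-17) + (-4)·(7) + (0)·(913) = 307
  c_8 = (-1)·(287) + (2)·(142) + (2)·(384) + (0)·(274) + (-1)·(-335) + (0)·(-17) + (-5)·(7) + (-1)·(913) = 152
Expand coordinatewise in base 7:
  c_1 = 110 = 5·7^0 + 1·7^1 + 2·7^2
  c_2 = 139 = 6·7^0 + 5·7^1 + 2·7^2
  c_3 = 7 = 0·7^0 + 1·7^1
  c_4 = 59 = 3·7^0 + 1·7^1 + 1·7^2
  c_5 = 13 = 6·7^0 + 1·7^1
  c_6 = 10 = 3·7^0 + 1·7^1
  c_7 = 307 = 6·7^0 + 1·7^1 + 6·7^2
  c_8 = 152 = 5·7^0 + 0·7^1 + 3·7^2
Factor λ_0 = (5, 6, 0, 3, 6, 3, 6, 5)
Factor λ_1 = (1, 5, 1, 1, 1, 1, 1, 0)
Factor λ_2 = (2, 2, 0, 1, 0, 0, 6, 3)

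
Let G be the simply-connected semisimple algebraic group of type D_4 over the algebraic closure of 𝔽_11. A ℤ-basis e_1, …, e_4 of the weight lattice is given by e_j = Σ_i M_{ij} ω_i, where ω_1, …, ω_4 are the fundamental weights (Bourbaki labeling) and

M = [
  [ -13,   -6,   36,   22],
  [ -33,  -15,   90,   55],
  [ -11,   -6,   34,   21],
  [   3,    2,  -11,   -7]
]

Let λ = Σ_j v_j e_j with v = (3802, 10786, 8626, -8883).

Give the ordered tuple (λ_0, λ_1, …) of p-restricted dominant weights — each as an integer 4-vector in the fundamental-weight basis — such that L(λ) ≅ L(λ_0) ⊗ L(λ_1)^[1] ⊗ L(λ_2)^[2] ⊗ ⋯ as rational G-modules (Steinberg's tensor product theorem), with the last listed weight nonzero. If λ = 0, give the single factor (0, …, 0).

Change of basis e → ω: c = M·v where v = (3802, 10786, 8626, -8883):
  c_1 = (-13)·(3802) + (-6)·(10786) + (36)·(8626) + (22)·(-8883) = 968
  c_2 = (-33)·(3802) + (-15)·(10786) + (90)·(8626) + (55)·(-8883) = 519
  c_3 = (-11)·(3802) + (-6)·(10786) + (34)·(8626) + (21)·(-8883) = 203
  c_4 = (3)·(3802) + (2)·(10786) + (-11)·(8626) + (-7)·(-8883) = 273
p = 11; digits c_i = Σ_j d_{ij}·11^j, 0 ≤ d_{ij} < 11:
  c_1 = 968 = 0·11^0 + 0·11^1 + 8·11^2
  c_2 = 519 = 2·11^0 + 3·11^1 + 4·11^2
  c_3 = 203 = 5·11^0 + 7·11^1 + 1·11^2
  c_4 = 273 = 9·11^0 + 2·11^1 + 2·11^2
Factor λ_0 = (0, 2, 5, 9)
Factor λ_1 = (0, 3, 7, 2)
Factor λ_2 = (8, 4, 1, 2)

((0, 2, 5, 9), (0, 3, 7, 2), (8, 4, 1, 2))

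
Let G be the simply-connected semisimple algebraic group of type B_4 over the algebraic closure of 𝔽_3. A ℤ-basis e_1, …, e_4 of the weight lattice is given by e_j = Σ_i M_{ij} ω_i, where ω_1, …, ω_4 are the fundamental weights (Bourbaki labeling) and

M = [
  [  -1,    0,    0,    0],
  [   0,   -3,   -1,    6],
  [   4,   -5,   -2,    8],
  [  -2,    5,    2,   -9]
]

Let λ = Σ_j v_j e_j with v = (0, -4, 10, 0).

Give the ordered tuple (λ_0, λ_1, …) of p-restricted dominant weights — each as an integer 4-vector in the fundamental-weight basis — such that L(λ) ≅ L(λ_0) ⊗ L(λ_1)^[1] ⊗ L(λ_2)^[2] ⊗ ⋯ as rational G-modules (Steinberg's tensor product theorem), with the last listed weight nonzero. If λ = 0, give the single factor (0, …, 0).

((0, 2, 0, 0),)

Change of basis e → ω: c = M·v where v = (0, -4, 10, 0):
  c_1 = (-1)·(0) + (0)·(-4) + 0·10 + 0·0 = 0
  c_2 = 0·0 + (-3)·(-4) + (-1)·(10) + 6·0 = 2
  c_3 = 4·0 + (-5)·(-4) + (-2)·(10) + 8·0 = 0
  c_4 = (-2)·(0) + (5)·(-4) + 2·10 + (-9)·(0) = 0
Expand coordinatewise in base 3:
  c_1 = 0
  c_2 = 2 = 2·3^0
  c_3 = 0
  c_4 = 0
Factor λ_0 = (0, 2, 0, 0)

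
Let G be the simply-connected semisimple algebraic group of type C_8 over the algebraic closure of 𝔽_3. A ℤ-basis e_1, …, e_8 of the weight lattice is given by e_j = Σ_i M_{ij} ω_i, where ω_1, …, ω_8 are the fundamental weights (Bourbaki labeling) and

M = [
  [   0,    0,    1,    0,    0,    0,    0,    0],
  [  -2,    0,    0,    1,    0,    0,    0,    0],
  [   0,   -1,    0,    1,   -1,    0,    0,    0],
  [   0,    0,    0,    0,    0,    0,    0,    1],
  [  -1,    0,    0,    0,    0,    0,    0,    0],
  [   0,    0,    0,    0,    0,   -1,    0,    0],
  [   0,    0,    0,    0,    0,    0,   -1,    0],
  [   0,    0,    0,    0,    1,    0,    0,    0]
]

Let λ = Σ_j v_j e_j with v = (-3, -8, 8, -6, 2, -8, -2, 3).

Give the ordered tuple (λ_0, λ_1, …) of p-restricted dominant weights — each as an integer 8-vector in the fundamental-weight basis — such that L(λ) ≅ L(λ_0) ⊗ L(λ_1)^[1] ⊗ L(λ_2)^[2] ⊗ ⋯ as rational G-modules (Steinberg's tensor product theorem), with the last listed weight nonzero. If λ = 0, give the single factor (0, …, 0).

ω-coordinates c = M·v, v = (-3, -8, 8, -6, 2, -8, -2, 3):
  c_1 = (0)·(-3) + (0)·(-8) + (1)·(8) + (0)·(-6) + (0)·(2) + (0)·(-8) + (0)·(-2) + (0)·(3) = 8
  c_2 = (-2)·(-3) + (0)·(-8) + (0)·(8) + (1)·(-6) + (0)·(2) + (0)·(-8) + (0)·(-2) + (0)·(3) = 0
  c_3 = (0)·(-3) + (-1)·(-8) + (0)·(8) + (1)·(-6) + (-1)·(2) + (0)·(-8) + (0)·(-2) + (0)·(3) = 0
  c_4 = (0)·(-3) + (0)·(-8) + (0)·(8) + (0)·(-6) + (0)·(2) + (0)·(-8) + (0)·(-2) + (1)·(3) = 3
  c_5 = (-1)·(-3) + (0)·(-8) + (0)·(8) + (0)·(-6) + (0)·(2) + (0)·(-8) + (0)·(-2) + (0)·(3) = 3
  c_6 = (0)·(-3) + (0)·(-8) + (0)·(8) + (0)·(-6) + (0)·(2) + (-1)·(-8) + (0)·(-2) + (0)·(3) = 8
  c_7 = (0)·(-3) + (0)·(-8) + (0)·(8) + (0)·(-6) + (0)·(2) + (0)·(-8) + (-1)·(-2) + (0)·(3) = 2
  c_8 = (0)·(-3) + (0)·(-8) + (0)·(8) + (0)·(-6) + (1)·(2) + (0)·(-8) + (0)·(-2) + (0)·(3) = 2
Base-3 expansion of each c_i:
  c_1 = 8 = 2·3^0 + 2·3^1
  c_2 = 0
  c_3 = 0
  c_4 = 3 = 0·3^0 + 1·3^1
  c_5 = 3 = 0·3^0 + 1·3^1
  c_6 = 8 = 2·3^0 + 2·3^1
  c_7 = 2 = 2·3^0
  c_8 = 2 = 2·3^0
p-restricted factor λ_0 = (2, 0, 0, 0, 0, 2, 2, 2)
p-restricted factor λ_1 = (2, 0, 0, 1, 1, 2, 0, 0)

((2, 0, 0, 0, 0, 2, 2, 2), (2, 0, 0, 1, 1, 2, 0, 0))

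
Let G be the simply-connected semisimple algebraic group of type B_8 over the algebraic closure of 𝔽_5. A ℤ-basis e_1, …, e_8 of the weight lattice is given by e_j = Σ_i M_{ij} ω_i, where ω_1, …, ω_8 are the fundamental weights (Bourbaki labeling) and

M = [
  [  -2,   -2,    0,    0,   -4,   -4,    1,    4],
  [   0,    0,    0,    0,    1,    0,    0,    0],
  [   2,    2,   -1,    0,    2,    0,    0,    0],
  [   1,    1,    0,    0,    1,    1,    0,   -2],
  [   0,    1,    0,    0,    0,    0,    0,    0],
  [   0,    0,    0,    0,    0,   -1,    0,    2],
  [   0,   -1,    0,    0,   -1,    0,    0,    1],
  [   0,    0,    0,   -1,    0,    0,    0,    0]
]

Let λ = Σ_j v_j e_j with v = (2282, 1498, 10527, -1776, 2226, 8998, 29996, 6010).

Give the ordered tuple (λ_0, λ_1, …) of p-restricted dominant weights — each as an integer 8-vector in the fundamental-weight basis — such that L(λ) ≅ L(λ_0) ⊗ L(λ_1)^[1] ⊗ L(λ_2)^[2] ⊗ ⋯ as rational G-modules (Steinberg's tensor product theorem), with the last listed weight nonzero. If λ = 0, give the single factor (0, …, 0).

Compute c_i = Σ_j M_{ij} v_j with v = (2282, 1498, 10527, -1776, 2226, 8998, 29996, 6010):
  c_1 = (-2)·(2282) + (-2)·(1498) + 0·10527 + (0)·(-1776) + (-4)·(2226) + (-4)·(8998) + 1·29996 + 4·6010 = 1580
  c_2 = 0·2282 + 0·1498 + 0·10527 + (0)·(-1776) + 1·2226 + 0·8998 + 0·29996 + 0·6010 = 2226
  c_3 = 2·2282 + 2·1498 + (-1)·(10527) + (0)·(-1776) + 2·2226 + 0·8998 + 0·29996 + 0·6010 = 1485
  c_4 = 1·2282 + 1·1498 + 0·10527 + (0)·(-1776) + 1·2226 + 1·8998 + 0·29996 + (-2)·(6010) = 2984
  c_5 = 0·2282 + 1·1498 + 0·10527 + (0)·(-1776) + 0·2226 + 0·8998 + 0·29996 + 0·6010 = 1498
  c_6 = 0·2282 + 0·1498 + 0·10527 + (0)·(-1776) + 0·2226 + (-1)·(8998) + 0·29996 + 2·6010 = 3022
  c_7 = 0·2282 + (-1)·(1498) + 0·10527 + (0)·(-1776) + (-1)·(2226) + 0·8998 + 0·29996 + 1·6010 = 2286
  c_8 = 0·2282 + 0·1498 + 0·10527 + (-1)·(-1776) + 0·2226 + 0·8998 + 0·29996 + 0·6010 = 1776
Expand coordinatewise in base 5:
  c_1 = 1580 = 0·5^0 + 1·5^1 + 3·5^2 + 2·5^3 + 2·5^4
  c_2 = 2226 = 1·5^0 + 0·5^1 + 4·5^2 + 2·5^3 + 3·5^4
  c_3 = 1485 = 0·5^0 + 2·5^1 + 4·5^2 + 1·5^3 + 2·5^4
  c_4 = 2984 = 4·5^0 + 1·5^1 + 4·5^2 + 3·5^3 + 4·5^4
  c_5 = 1498 = 3·5^0 + 4·5^1 + 4·5^2 + 1·5^3 + 2·5^4
  c_6 = 3022 = 2·5^0 + 4·5^1 + 0·5^2 + 4·5^3 + 4·5^4
  c_7 = 2286 = 1·5^0 + 2·5^1 + 1·5^2 + 3·5^3 + 3·5^4
  c_8 = 1776 = 1·5^0 + 0·5^1 + 1·5^2 + 4·5^3 + 2·5^4
λ_0 = (0, 1, 0, 4, 3, 2, 1, 1)
λ_1 = (1, 0, 2, 1, 4, 4, 2, 0)
λ_2 = (3, 4, 4, 4, 4, 0, 1, 1)
λ_3 = (2, 2, 1, 3, 1, 4, 3, 4)
λ_4 = (2, 3, 2, 4, 2, 4, 3, 2)

((0, 1, 0, 4, 3, 2, 1, 1), (1, 0, 2, 1, 4, 4, 2, 0), (3, 4, 4, 4, 4, 0, 1, 1), (2, 2, 1, 3, 1, 4, 3, 4), (2, 3, 2, 4, 2, 4, 3, 2))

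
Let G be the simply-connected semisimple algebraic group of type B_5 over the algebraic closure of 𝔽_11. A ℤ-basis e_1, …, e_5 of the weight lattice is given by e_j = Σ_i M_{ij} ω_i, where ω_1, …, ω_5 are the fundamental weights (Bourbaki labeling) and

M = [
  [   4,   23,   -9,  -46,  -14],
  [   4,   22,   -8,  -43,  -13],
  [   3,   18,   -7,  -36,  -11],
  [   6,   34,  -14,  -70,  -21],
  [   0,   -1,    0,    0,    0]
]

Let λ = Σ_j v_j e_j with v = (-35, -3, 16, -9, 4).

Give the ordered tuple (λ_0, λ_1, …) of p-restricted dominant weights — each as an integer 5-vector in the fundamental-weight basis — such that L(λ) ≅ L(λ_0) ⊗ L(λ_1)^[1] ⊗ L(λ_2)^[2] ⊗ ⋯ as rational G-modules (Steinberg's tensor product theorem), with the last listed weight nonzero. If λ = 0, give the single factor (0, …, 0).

((5, 1, 9, 10, 3),)

In the fundamental-weight basis, λ has coordinates c = M·v (v = (-35, -3, 16, -9, 4)):
  c_1 = 4*-35 + 23*-3 + -9*16 + -46*-9 + -14*4 = 5
  c_2 = 4*-35 + 22*-3 + -8*16 + -43*-9 + -13*4 = 1
  c_3 = 3*-35 + 18*-3 + -7*16 + -36*-9 + -11*4 = 9
  c_4 = 6*-35 + 34*-3 + -14*16 + -70*-9 + -21*4 = 10
  c_5 = 0*-35 + -1*-3 + 0*16 + 0*-9 + 0*4 = 3
Base-11 expansion of each c_i:
  c_1 = 5 = 5·11^0
  c_2 = 1 = 1·11^0
  c_3 = 9 = 9·11^0
  c_4 = 10 = 10·11^0
  c_5 = 3 = 3·11^0
λ_0 = (5, 1, 9, 10, 3)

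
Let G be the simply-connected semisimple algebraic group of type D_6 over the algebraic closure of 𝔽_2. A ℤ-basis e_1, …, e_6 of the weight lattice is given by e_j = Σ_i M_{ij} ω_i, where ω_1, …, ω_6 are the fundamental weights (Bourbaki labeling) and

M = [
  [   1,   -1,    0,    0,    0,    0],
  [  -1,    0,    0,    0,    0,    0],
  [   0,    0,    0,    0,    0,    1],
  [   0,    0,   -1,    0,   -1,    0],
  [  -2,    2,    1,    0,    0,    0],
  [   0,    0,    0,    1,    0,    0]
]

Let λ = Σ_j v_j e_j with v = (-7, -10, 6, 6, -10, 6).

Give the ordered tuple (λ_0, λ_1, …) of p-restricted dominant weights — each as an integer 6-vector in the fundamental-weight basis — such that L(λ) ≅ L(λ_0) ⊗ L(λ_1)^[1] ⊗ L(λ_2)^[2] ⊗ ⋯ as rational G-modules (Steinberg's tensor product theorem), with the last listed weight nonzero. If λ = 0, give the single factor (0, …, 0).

((1, 1, 0, 0, 0, 0), (1, 1, 1, 0, 0, 1), (0, 1, 1, 1, 0, 1))

ω-coordinates c = M·v, v = (-7, -10, 6, 6, -10, 6):
  c_1 = (1)·(-7) + (-1)·(-10) + 0·6 + 0·6 + (0)·(-10) + 0·6 = 3
  c_2 = (-1)·(-7) + (0)·(-10) + 0·6 + 0·6 + (0)·(-10) + 0·6 = 7
  c_3 = (0)·(-7) + (0)·(-10) + 0·6 + 0·6 + (0)·(-10) + 1·6 = 6
  c_4 = (0)·(-7) + (0)·(-10) + (-1)·(6) + 0·6 + (-1)·(-10) + 0·6 = 4
  c_5 = (-2)·(-7) + (2)·(-10) + 1·6 + 0·6 + (0)·(-10) + 0·6 = 0
  c_6 = (0)·(-7) + (0)·(-10) + 0·6 + 1·6 + (0)·(-10) + 0·6 = 6
Expand coordinatewise in base 2:
  c_1 = 3 = 1·2^0 + 1·2^1
  c_2 = 7 = 1·2^0 + 1·2^1 + 1·2^2
  c_3 = 6 = 0·2^0 + 1·2^1 + 1·2^2
  c_4 = 4 = 0·2^0 + 0·2^1 + 1·2^2
  c_5 = 0
  c_6 = 6 = 0·2^0 + 1·2^1 + 1·2^2
p-restricted factor λ_0 = (1, 1, 0, 0, 0, 0)
p-restricted factor λ_1 = (1, 1, 1, 0, 0, 1)
p-restricted factor λ_2 = (0, 1, 1, 1, 0, 1)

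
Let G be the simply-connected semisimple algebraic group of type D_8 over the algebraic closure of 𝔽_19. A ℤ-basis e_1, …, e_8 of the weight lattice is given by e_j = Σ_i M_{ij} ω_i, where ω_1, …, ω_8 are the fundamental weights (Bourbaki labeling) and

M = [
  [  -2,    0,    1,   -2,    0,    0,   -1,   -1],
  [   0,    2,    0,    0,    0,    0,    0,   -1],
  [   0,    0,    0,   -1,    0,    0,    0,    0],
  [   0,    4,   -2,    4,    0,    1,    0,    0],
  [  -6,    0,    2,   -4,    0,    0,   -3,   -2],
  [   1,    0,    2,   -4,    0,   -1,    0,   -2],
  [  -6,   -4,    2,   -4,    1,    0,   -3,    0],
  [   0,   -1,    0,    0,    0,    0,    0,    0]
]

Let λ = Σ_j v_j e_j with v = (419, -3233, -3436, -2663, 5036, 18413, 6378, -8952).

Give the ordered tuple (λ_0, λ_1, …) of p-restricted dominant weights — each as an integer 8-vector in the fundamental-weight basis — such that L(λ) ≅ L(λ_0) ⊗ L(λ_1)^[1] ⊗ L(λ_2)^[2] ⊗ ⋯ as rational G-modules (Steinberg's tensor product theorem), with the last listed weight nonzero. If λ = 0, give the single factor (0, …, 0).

((16, 16, 3, 10, 17, 4, 5, 3), (0, 16, 7, 13, 1, 4, 5, 18), (10, 6, 7, 4, 0, 10, 0, 8))

ω-coordinates c = M·v, v = (419, -3233, -3436, -2663, 5036, 18413, 6378, -8952):
  c_1 = (-2)·(419) + (0)·(-3233) + (1)·(-3436) + (-2)·(-2663) + 0·5036 + 0·18413 + (-1)·(6378) + (-1)·(-8952) = 3626
  c_2 = 0·419 + (2)·(-3233) + (0)·(-3436) + (0)·(-2663) + 0·5036 + 0·18413 + 0·6378 + (-1)·(-8952) = 2486
  c_3 = 0·419 + (0)·(-3233) + (0)·(-3436) + (-1)·(-2663) + 0·5036 + 0·18413 + 0·6378 + (0)·(-8952) = 2663
  c_4 = 0·419 + (4)·(-3233) + (-2)·(-3436) + (4)·(-2663) + 0·5036 + 1·18413 + 0·6378 + (0)·(-8952) = 1701
  c_5 = (-6)·(419) + (0)·(-3233) + (2)·(-3436) + (-4)·(-2663) + 0·5036 + 0·18413 + (-3)·(6378) + (-2)·(-8952) = 36
  c_6 = 1·419 + (0)·(-3233) + (2)·(-3436) + (-4)·(-2663) + 0·5036 + (-1)·(18413) + 0·6378 + (-2)·(-8952) = 3690
  c_7 = (-6)·(419) + (-4)·(-3233) + (2)·(-3436) + (-4)·(-2663) + 1·5036 + 0·18413 + (-3)·(6378) + (0)·(-8952) = 100
  c_8 = 0·419 + (-1)·(-3233) + (0)·(-3436) + (0)·(-2663) + 0·5036 + 0·18413 + 0·6378 + (0)·(-8952) = 3233
p = 19; digits c_i = Σ_j d_{ij}·19^j, 0 ≤ d_{ij} < 19:
  c_1 = 3626 = 16·19^0 + 0·19^1 + 10·19^2
  c_2 = 2486 = 16·19^0 + 16·19^1 + 6·19^2
  c_3 = 2663 = 3·19^0 + 7·19^1 + 7·19^2
  c_4 = 1701 = 10·19^0 + 13·19^1 + 4·19^2
  c_5 = 36 = 17·19^0 + 1·19^1
  c_6 = 3690 = 4·19^0 + 4·19^1 + 10·19^2
  c_7 = 100 = 5·19^0 + 5·19^1
  c_8 = 3233 = 3·19^0 + 18·19^1 + 8·19^2
Factor λ_0 = (16, 16, 3, 10, 17, 4, 5, 3)
Factor λ_1 = (0, 16, 7, 13, 1, 4, 5, 18)
Factor λ_2 = (10, 6, 7, 4, 0, 10, 0, 8)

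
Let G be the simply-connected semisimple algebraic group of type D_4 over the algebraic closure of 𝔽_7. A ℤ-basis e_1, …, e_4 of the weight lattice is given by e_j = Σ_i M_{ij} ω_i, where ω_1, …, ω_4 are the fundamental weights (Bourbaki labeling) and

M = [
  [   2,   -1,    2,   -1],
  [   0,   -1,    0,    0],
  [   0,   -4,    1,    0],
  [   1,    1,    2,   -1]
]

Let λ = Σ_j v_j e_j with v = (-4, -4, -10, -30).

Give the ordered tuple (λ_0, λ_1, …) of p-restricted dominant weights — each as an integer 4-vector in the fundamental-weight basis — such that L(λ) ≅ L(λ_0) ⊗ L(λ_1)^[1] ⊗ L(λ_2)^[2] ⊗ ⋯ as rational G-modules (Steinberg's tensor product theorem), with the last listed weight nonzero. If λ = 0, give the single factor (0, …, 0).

((6, 4, 6, 2),)

ω-coordinates c = M·v, v = (-4, -4, -10, -30):
  c_1 = (2)·(-4) + (-1)·(-4) + (2)·(-10) + (-1)·(-30) = 6
  c_2 = (0)·(-4) + (-1)·(-4) + (0)·(-10) + (0)·(-30) = 4
  c_3 = (0)·(-4) + (-4)·(-4) + (1)·(-10) + (0)·(-30) = 6
  c_4 = (1)·(-4) + (1)·(-4) + (2)·(-10) + (-1)·(-30) = 2
Writing each c_i in base p = 7:
  c_1 = 6 = 6·7^0
  c_2 = 4 = 4·7^0
  c_3 = 6 = 6·7^0
  c_4 = 2 = 2·7^0
λ_0 = (6, 4, 6, 2)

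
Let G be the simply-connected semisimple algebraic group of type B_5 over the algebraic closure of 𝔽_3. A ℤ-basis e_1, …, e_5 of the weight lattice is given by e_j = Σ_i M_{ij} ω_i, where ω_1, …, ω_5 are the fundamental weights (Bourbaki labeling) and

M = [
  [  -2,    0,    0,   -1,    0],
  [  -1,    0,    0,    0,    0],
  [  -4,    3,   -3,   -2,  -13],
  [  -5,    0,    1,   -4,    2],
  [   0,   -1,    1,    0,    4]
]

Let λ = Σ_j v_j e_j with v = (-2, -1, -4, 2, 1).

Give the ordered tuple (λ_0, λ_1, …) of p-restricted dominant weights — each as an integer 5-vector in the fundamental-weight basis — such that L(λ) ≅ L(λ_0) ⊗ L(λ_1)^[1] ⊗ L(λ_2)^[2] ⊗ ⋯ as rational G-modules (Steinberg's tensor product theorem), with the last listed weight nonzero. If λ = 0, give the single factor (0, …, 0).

((2, 2, 0, 0, 1),)

Converting to the ω-basis (c_i = row i of M dotted with v = (-2, -1, -4, 2, 1)):
  c_1 = (-2)·(-2) + (0)·(-1) + (0)·(-4) + (-1)·(2) + (0)·(1) = 2
  c_2 = (-1)·(-2) + (0)·(-1) + (0)·(-4) + (0)·(2) + (0)·(1) = 2
  c_3 = (-4)·(-2) + (3)·(-1) + (-3)·(-4) + (-2)·(2) + (-13)·(1) = 0
  c_4 = (-5)·(-2) + (0)·(-1) + (1)·(-4) + (-4)·(2) + (2)·(1) = 0
  c_5 = (0)·(-2) + (-1)·(-1) + (1)·(-4) + (0)·(2) + (4)·(1) = 1
Base-3 expansion of each c_i:
  c_1 = 2 = 2·3^0
  c_2 = 2 = 2·3^0
  c_3 = 0
  c_4 = 0
  c_5 = 1 = 1·3^0
λ_0 = (2, 2, 0, 0, 1)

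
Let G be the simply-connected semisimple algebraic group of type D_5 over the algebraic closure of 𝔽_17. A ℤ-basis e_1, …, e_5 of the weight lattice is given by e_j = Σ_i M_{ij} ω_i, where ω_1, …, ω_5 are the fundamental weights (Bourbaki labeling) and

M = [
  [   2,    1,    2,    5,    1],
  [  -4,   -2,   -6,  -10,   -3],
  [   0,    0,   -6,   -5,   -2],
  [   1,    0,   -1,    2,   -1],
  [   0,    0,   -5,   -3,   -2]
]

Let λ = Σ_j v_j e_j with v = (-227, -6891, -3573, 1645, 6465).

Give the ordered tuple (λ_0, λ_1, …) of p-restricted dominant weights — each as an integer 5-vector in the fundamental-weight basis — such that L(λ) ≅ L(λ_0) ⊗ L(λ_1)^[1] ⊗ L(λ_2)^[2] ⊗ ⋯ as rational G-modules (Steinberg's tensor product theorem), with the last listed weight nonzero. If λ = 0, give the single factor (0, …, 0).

Change of basis e → ω: c = M·v where v = (-227, -6891, -3573, 1645, 6465):
  c_1 = 2*-227 + 1*-6891 + 2*-3573 + 5*1645 + 1*6465 = 199
  c_2 = -4*-227 + -2*-6891 + -6*-3573 + -10*1645 + -3*6465 = 283
  c_3 = 0*-227 + 0*-6891 + -6*-3573 + -5*1645 + -2*6465 = 283
  c_4 = 1*-227 + 0*-6891 + -1*-3573 + 2*1645 + -1*6465 = 171
  c_5 = 0*-227 + 0*-6891 + -5*-3573 + -3*1645 + -2*6465 = 0
Expand coordinatewise in base 17:
  c_1 = 199 = 12·17^0 + 11·17^1
  c_2 = 283 = 11·17^0 + 16·17^1
  c_3 = 283 = 11·17^0 + 16·17^1
  c_4 = 171 = 1·17^0 + 10·17^1
  c_5 = 0
λ_0 = (12, 11, 11, 1, 0)
λ_1 = (11, 16, 16, 10, 0)

((12, 11, 11, 1, 0), (11, 16, 16, 10, 0))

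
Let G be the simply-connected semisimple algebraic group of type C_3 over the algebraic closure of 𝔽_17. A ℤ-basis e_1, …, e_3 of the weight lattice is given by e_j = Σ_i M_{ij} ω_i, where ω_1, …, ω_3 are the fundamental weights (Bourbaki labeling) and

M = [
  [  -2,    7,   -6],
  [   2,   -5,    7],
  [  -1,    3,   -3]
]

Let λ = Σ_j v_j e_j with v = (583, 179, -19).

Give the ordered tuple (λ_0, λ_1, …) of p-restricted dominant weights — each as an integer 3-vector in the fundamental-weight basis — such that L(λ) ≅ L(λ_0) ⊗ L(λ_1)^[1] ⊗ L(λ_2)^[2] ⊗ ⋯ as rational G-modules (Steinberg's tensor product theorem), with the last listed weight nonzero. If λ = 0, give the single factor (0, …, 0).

((14, 2, 11), (11, 8, 0))

In the fundamental-weight basis, λ has coordinates c = M·v (v = (583, 179, -19)):
  c_1 = (-2)·(583) + (7)·(179) + (-6)·(-19) = 201
  c_2 = (2)·(583) + (-5)·(179) + (7)·(-19) = 138
  c_3 = (-1)·(583) + (3)·(179) + (-3)·(-19) = 11
p = 17; digits c_i = Σ_j d_{ij}·17^j, 0 ≤ d_{ij} < 17:
  c_1 = 201 = 14·17^0 + 11·17^1
  c_2 = 138 = 2·17^0 + 8·17^1
  c_3 = 11 = 11·17^0
Factor λ_0 = (14, 2, 11)
Factor λ_1 = (11, 8, 0)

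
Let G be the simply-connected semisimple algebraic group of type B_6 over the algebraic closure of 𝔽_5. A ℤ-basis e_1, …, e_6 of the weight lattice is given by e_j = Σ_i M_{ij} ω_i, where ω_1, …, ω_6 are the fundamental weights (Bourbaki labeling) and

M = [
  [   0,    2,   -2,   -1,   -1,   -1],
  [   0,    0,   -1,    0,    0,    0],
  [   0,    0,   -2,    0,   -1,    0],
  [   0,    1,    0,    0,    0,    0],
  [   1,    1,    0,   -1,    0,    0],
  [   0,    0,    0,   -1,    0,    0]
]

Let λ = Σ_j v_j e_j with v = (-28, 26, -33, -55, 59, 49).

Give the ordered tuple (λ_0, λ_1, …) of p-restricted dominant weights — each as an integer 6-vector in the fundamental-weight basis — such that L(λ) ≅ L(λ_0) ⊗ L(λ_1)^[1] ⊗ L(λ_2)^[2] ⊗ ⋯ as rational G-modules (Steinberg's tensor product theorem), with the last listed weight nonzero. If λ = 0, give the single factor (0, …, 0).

Compute c_i = Σ_j M_{ij} v_j with v = (-28, 26, -33, -55, 59, 49):
  c_1 = (0)·(-28) + (2)·(26) + (-2)·(-33) + (-1)·(-55) + (-1)·(59) + (-1)·(49) = 65
  c_2 = (0)·(-28) + (0)·(26) + (-1)·(-33) + (0)·(-55) + (0)·(59) + (0)·(49) = 33
  c_3 = (0)·(-28) + (0)·(26) + (-2)·(-33) + (0)·(-55) + (-1)·(59) + (0)·(49) = 7
  c_4 = (0)·(-28) + (1)·(26) + (0)·(-33) + (0)·(-55) + (0)·(59) + (0)·(49) = 26
  c_5 = (1)·(-28) + (1)·(26) + (0)·(-33) + (-1)·(-55) + (0)·(59) + (0)·(49) = 53
  c_6 = (0)·(-28) + (0)·(26) + (0)·(-33) + (-1)·(-55) + (0)·(59) + (0)·(49) = 55
p = 5; digits c_i = Σ_j d_{ij}·5^j, 0 ≤ d_{ij} < 5:
  c_1 = 65 = 0·5^0 + 3·5^1 + 2·5^2
  c_2 = 33 = 3·5^0 + 1·5^1 + 1·5^2
  c_3 = 7 = 2·5^0 + 1·5^1
  c_4 = 26 = 1·5^0 + 0·5^1 + 1·5^2
  c_5 = 53 = 3·5^0 + 0·5^1 + 2·5^2
  c_6 = 55 = 0·5^0 + 1·5^1 + 2·5^2
p-restricted factor λ_0 = (0, 3, 2, 1, 3, 0)
p-restricted factor λ_1 = (3, 1, 1, 0, 0, 1)
p-restricted factor λ_2 = (2, 1, 0, 1, 2, 2)

((0, 3, 2, 1, 3, 0), (3, 1, 1, 0, 0, 1), (2, 1, 0, 1, 2, 2))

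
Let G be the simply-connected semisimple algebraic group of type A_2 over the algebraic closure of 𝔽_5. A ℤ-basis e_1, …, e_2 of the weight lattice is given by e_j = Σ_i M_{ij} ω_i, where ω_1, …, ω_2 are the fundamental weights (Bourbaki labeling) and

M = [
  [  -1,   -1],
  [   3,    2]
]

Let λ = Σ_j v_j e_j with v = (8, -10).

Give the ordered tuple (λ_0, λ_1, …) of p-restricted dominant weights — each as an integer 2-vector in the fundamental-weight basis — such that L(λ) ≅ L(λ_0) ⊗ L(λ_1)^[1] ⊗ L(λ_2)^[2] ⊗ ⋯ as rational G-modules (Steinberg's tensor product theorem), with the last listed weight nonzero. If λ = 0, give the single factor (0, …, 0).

((2, 4),)

Change of basis e → ω: c = M·v where v = (8, -10):
  c_1 = -1*8 + -1*-10 = 2
  c_2 = 3*8 + 2*-10 = 4
Base-5 expansion of each c_i:
  c_1 = 2 = 2·5^0
  c_2 = 4 = 4·5^0
Factor λ_0 = (2, 4)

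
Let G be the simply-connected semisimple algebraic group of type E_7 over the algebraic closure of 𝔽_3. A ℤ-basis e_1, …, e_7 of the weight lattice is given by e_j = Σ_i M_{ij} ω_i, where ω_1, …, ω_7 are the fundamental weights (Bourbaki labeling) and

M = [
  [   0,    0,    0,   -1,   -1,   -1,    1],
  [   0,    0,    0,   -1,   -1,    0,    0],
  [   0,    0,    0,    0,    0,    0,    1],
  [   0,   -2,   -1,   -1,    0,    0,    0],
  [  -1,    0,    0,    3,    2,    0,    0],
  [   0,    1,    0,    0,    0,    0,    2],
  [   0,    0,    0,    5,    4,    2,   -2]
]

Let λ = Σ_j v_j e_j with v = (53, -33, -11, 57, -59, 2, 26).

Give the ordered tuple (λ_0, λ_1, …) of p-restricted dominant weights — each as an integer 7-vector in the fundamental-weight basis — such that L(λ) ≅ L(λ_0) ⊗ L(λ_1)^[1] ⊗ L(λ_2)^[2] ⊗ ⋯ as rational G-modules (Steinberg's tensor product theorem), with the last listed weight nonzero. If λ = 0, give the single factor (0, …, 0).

Change of basis e → ω: c = M·v where v = (53, -33, -11, 57, -59, 2, 26):
  c_1 = 0*53 + 0*-33 + 0*-11 + -1*57 + -1*-59 + -1*2 + 1*26 = 26
  c_2 = 0*53 + 0*-33 + 0*-11 + -1*57 + -1*-59 + 0*2 + 0*26 = 2
  c_3 = 0*53 + 0*-33 + 0*-11 + 0*57 + 0*-59 + 0*2 + 1*26 = 26
  c_4 = 0*53 + -2*-33 + -1*-11 + -1*57 + 0*-59 + 0*2 + 0*26 = 20
  c_5 = -1*53 + 0*-33 + 0*-11 + 3*57 + 2*-59 + 0*2 + 0*26 = 0
  c_6 = 0*53 + 1*-33 + 0*-11 + 0*57 + 0*-59 + 0*2 + 2*26 = 19
  c_7 = 0*53 + 0*-33 + 0*-11 + 5*57 + 4*-59 + 2*2 + -2*26 = 1
Expand coordinatewise in base 3:
  c_1 = 26 = 2·3^0 + 2·3^1 + 2·3^2
  c_2 = 2 = 2·3^0
  c_3 = 26 = 2·3^0 + 2·3^1 + 2·3^2
  c_4 = 20 = 2·3^0 + 0·3^1 + 2·3^2
  c_5 = 0
  c_6 = 19 = 1·3^0 + 0·3^1 + 2·3^2
  c_7 = 1 = 1·3^0
p-restricted factor λ_0 = (2, 2, 2, 2, 0, 1, 1)
p-restricted factor λ_1 = (2, 0, 2, 0, 0, 0, 0)
p-restricted factor λ_2 = (2, 0, 2, 2, 0, 2, 0)

((2, 2, 2, 2, 0, 1, 1), (2, 0, 2, 0, 0, 0, 0), (2, 0, 2, 2, 0, 2, 0))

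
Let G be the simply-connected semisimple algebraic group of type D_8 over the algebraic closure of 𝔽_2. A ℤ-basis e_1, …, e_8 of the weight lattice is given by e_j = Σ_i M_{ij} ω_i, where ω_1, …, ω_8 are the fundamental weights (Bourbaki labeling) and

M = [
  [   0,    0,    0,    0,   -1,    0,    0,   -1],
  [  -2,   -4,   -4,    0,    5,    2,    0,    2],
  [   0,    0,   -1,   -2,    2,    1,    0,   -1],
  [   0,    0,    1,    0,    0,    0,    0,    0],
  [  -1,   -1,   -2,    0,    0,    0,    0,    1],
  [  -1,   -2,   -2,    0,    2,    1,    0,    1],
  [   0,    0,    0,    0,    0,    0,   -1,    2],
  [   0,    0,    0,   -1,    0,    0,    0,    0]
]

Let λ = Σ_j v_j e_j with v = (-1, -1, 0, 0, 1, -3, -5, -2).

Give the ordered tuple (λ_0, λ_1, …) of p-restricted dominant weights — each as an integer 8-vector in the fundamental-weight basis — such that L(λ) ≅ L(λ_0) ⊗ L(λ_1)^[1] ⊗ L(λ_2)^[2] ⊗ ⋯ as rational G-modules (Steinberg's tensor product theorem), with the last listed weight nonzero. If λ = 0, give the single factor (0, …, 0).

Compute c_i = Σ_j M_{ij} v_j with v = (-1, -1, 0, 0, 1, -3, -5, -2):
  c_1 = 0*-1 + 0*-1 + 0*0 + 0*0 + -1*1 + 0*-3 + 0*-5 + -1*-2 = 1
  c_2 = -2*-1 + -4*-1 + -4*0 + 0*0 + 5*1 + 2*-3 + 0*-5 + 2*-2 = 1
  c_3 = 0*-1 + 0*-1 + -1*0 + -2*0 + 2*1 + 1*-3 + 0*-5 + -1*-2 = 1
  c_4 = 0*-1 + 0*-1 + 1*0 + 0*0 + 0*1 + 0*-3 + 0*-5 + 0*-2 = 0
  c_5 = -1*-1 + -1*-1 + -2*0 + 0*0 + 0*1 + 0*-3 + 0*-5 + 1*-2 = 0
  c_6 = -1*-1 + -2*-1 + -2*0 + 0*0 + 2*1 + 1*-3 + 0*-5 + 1*-2 = 0
  c_7 = 0*-1 + 0*-1 + 0*0 + 0*0 + 0*1 + 0*-3 + -1*-5 + 2*-2 = 1
  c_8 = 0*-1 + 0*-1 + 0*0 + -1*0 + 0*1 + 0*-3 + 0*-5 + 0*-2 = 0
p = 2; digits c_i = Σ_j d_{ij}·2^j, 0 ≤ d_{ij} < 2:
  c_1 = 1 = 1·2^0
  c_2 = 1 = 1·2^0
  c_3 = 1 = 1·2^0
  c_4 = 0
  c_5 = 0
  c_6 = 0
  c_7 = 1 = 1·2^0
  c_8 = 0
λ_0 = (1, 1, 1, 0, 0, 0, 1, 0)

((1, 1, 1, 0, 0, 0, 1, 0),)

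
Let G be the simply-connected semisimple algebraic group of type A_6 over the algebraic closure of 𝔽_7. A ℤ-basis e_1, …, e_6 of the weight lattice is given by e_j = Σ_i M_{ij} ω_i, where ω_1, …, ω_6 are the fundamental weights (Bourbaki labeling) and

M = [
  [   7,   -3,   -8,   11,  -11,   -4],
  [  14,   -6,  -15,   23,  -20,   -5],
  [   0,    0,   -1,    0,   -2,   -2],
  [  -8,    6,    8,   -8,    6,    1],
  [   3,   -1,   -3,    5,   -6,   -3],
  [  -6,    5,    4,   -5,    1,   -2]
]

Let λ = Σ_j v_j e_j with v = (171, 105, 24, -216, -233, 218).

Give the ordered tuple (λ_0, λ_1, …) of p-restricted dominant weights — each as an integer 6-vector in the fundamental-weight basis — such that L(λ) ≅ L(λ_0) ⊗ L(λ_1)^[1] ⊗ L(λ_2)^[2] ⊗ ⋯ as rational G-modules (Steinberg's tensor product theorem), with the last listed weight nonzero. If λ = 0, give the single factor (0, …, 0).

((5, 6, 6, 2, 0, 6),)

Change of basis e → ω: c = M·v where v = (171, 105, 24, -216, -233, 218):
  c_1 = (7)·(171) + (-3)·(105) + (-8)·(24) + (11)·(-216) + (-11)·(-233) + (-4)·(218) = 5
  c_2 = (14)·(171) + (-6)·(105) + (-15)·(24) + (23)·(-216) + (-20)·(-233) + (-5)·(218) = 6
  c_3 = (0)·(171) + (0)·(105) + (-1)·(24) + (0)·(-216) + (-2)·(-233) + (-2)·(218) = 6
  c_4 = (-8)·(171) + (6)·(105) + (8)·(24) + (-8)·(-216) + (6)·(-233) + (1)·(218) = 2
  c_5 = (3)·(171) + (-1)·(105) + (-3)·(24) + (5)·(-216) + (-6)·(-233) + (-3)·(218) = 0
  c_6 = (-6)·(171) + (5)·(105) + (4)·(24) + (-5)·(-216) + (1)·(-233) + (-2)·(218) = 6
Writing each c_i in base p = 7:
  c_1 = 5 = 5·7^0
  c_2 = 6 = 6·7^0
  c_3 = 6 = 6·7^0
  c_4 = 2 = 2·7^0
  c_5 = 0
  c_6 = 6 = 6·7^0
λ_0 = (5, 6, 6, 2, 0, 6)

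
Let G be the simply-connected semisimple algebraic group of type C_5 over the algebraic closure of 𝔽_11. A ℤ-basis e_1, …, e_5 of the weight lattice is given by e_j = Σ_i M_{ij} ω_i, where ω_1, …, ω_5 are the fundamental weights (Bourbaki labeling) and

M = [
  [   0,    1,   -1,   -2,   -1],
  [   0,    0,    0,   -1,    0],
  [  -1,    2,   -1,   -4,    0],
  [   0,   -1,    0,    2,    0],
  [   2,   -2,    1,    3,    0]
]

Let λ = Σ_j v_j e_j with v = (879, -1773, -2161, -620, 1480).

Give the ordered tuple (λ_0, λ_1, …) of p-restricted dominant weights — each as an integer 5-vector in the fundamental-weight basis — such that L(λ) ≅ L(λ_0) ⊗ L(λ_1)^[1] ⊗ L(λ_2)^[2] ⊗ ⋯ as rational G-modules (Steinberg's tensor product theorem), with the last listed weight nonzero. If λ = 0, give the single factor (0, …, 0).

In the fundamental-weight basis, λ has coordinates c = M·v (v = (879, -1773, -2161, -620, 1480)):
  c_1 = 0*879 + 1*-1773 + -1*-2161 + -2*-620 + -1*1480 = 148
  c_2 = 0*879 + 0*-1773 + 0*-2161 + -1*-620 + 0*1480 = 620
  c_3 = -1*879 + 2*-1773 + -1*-2161 + -4*-620 + 0*1480 = 216
  c_4 = 0*879 + -1*-1773 + 0*-2161 + 2*-620 + 0*1480 = 533
  c_5 = 2*879 + -2*-1773 + 1*-2161 + 3*-620 + 0*1480 = 1283
Expand coordinatewise in base 11:
  c_1 = 148 = 5·11^0 + 2·11^1 + 1·11^2
  c_2 = 620 = 4·11^0 + 1·11^1 + 5·11^2
  c_3 = 216 = 7·11^0 + 8·11^1 + 1·11^2
  c_4 = 533 = 5·11^0 + 4·11^1 + 4·11^2
  c_5 = 1283 = 7·11^0 + 6·11^1 + 10·11^2
Factor λ_0 = (5, 4, 7, 5, 7)
Factor λ_1 = (2, 1, 8, 4, 6)
Factor λ_2 = (1, 5, 1, 4, 10)

((5, 4, 7, 5, 7), (2, 1, 8, 4, 6), (1, 5, 1, 4, 10))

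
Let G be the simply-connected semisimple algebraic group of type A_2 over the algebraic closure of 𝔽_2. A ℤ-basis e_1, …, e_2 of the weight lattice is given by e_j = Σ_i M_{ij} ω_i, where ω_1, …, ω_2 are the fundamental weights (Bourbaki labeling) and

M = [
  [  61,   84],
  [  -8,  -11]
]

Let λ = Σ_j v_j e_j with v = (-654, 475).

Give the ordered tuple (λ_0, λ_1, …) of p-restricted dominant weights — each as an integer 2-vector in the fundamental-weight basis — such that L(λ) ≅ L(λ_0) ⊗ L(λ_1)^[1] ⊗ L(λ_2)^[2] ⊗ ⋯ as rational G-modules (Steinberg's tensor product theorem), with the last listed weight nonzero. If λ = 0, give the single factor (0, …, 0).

Compute c_i = Σ_j M_{ij} v_j with v = (-654, 475):
  c_1 = (61)·(-654) + 84·475 = 6
  c_2 = (-8)·(-654) + (-11)·(475) = 7
p = 2; digits c_i = Σ_j d_{ij}·2^j, 0 ≤ d_{ij} < 2:
  c_1 = 6 = 0·2^0 + 1·2^1 + 1·2^2
  c_2 = 7 = 1·2^0 + 1·2^1 + 1·2^2
Factor λ_0 = (0, 1)
Factor λ_1 = (1, 1)
Factor λ_2 = (1, 1)

((0, 1), (1, 1), (1, 1))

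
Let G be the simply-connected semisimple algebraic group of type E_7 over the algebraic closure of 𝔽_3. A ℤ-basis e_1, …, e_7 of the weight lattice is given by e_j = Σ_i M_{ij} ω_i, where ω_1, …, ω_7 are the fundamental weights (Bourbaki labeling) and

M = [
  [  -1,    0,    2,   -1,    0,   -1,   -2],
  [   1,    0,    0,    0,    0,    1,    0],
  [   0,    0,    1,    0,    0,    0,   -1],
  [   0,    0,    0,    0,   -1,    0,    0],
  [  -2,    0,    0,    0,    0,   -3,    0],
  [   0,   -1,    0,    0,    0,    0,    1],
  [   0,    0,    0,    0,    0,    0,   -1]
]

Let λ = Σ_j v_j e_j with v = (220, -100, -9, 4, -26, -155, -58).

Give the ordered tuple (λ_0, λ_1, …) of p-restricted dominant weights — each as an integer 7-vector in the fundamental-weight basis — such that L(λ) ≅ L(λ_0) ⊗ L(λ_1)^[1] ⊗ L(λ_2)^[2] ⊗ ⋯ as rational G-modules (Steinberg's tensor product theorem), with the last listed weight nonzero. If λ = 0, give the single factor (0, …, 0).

((2, 2, 1, 2, 1, 0, 1), (0, 0, 1, 2, 2, 2, 1), (0, 1, 2, 2, 2, 1, 0), (1, 2, 1, 0, 0, 1, 2))

Change of basis e → ω: c = M·v where v = (220, -100, -9, 4, -26, -155, -58):
  c_1 = -1*220 + 0*-100 + 2*-9 + -1*4 + 0*-26 + -1*-155 + -2*-58 = 29
  c_2 = 1*220 + 0*-100 + 0*-9 + 0*4 + 0*-26 + 1*-155 + 0*-58 = 65
  c_3 = 0*220 + 0*-100 + 1*-9 + 0*4 + 0*-26 + 0*-155 + -1*-58 = 49
  c_4 = 0*220 + 0*-100 + 0*-9 + 0*4 + -1*-26 + 0*-155 + 0*-58 = 26
  c_5 = -2*220 + 0*-100 + 0*-9 + 0*4 + 0*-26 + -3*-155 + 0*-58 = 25
  c_6 = 0*220 + -1*-100 + 0*-9 + 0*4 + 0*-26 + 0*-155 + 1*-58 = 42
  c_7 = 0*220 + 0*-100 + 0*-9 + 0*4 + 0*-26 + 0*-155 + -1*-58 = 58
Base-3 expansion of each c_i:
  c_1 = 29 = 2·3^0 + 0·3^1 + 0·3^2 + 1·3^3
  c_2 = 65 = 2·3^0 + 0·3^1 + 1·3^2 + 2·3^3
  c_3 = 49 = 1·3^0 + 1·3^1 + 2·3^2 + 1·3^3
  c_4 = 26 = 2·3^0 + 2·3^1 + 2·3^2
  c_5 = 25 = 1·3^0 + 2·3^1 + 2·3^2
  c_6 = 42 = 0·3^0 + 2·3^1 + 1·3^2 + 1·3^3
  c_7 = 58 = 1·3^0 + 1·3^1 + 0·3^2 + 2·3^3
p-restricted factor λ_0 = (2, 2, 1, 2, 1, 0, 1)
p-restricted factor λ_1 = (0, 0, 1, 2, 2, 2, 1)
p-restricted factor λ_2 = (0, 1, 2, 2, 2, 1, 0)
p-restricted factor λ_3 = (1, 2, 1, 0, 0, 1, 2)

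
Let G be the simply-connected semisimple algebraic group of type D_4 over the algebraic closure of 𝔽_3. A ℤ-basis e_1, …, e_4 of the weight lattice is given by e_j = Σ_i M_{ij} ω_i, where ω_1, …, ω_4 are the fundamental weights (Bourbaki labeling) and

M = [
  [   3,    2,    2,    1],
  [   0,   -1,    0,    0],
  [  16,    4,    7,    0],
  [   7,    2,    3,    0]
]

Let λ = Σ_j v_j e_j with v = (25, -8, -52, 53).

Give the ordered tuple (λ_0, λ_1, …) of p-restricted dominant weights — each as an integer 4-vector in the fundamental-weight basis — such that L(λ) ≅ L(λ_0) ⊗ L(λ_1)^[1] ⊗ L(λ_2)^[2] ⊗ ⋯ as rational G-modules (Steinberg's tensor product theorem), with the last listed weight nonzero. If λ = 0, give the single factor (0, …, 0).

ω-coordinates c = M·v, v = (25, -8, -52, 53):
  c_1 = 3·25 + (2)·(-8) + (2)·(-52) + 1·53 = 8
  c_2 = 0·25 + (-1)·(-8) + (0)·(-52) + 0·53 = 8
  c_3 = 16·25 + (4)·(-8) + (7)·(-52) + 0·53 = 4
  c_4 = 7·25 + (2)·(-8) + (3)·(-52) + 0·53 = 3
p = 3; digits c_i = Σ_j d_{ij}·3^j, 0 ≤ d_{ij} < 3:
  c_1 = 8 = 2·3^0 + 2·3^1
  c_2 = 8 = 2·3^0 + 2·3^1
  c_3 = 4 = 1·3^0 + 1·3^1
  c_4 = 3 = 0·3^0 + 1·3^1
Factor λ_0 = (2, 2, 1, 0)
Factor λ_1 = (2, 2, 1, 1)

((2, 2, 1, 0), (2, 2, 1, 1))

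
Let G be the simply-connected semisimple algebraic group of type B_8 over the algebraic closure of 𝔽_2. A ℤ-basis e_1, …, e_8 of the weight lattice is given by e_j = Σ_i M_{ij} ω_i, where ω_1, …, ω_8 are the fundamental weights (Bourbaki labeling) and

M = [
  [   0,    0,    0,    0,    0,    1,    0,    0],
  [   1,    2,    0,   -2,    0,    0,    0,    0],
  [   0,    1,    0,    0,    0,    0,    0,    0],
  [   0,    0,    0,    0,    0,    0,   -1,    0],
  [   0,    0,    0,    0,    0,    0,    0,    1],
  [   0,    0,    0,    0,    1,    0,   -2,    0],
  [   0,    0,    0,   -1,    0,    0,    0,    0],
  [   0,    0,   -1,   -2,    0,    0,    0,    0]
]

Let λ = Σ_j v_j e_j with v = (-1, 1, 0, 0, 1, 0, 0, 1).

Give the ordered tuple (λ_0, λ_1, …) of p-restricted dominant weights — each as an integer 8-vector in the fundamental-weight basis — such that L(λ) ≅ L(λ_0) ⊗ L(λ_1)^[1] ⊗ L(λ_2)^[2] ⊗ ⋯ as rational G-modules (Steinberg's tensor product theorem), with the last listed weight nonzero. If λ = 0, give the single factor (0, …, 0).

((0, 1, 1, 0, 1, 1, 0, 0),)

Converting to the ω-basis (c_i = row i of M dotted with v = (-1, 1, 0, 0, 1, 0, 0, 1)):
  c_1 = (0)·(-1) + 0·1 + 0·0 + 0·0 + 0·1 + 1·0 + 0·0 + 0·1 = 0
  c_2 = (1)·(-1) + 2·1 + 0·0 + (-2)·(0) + 0·1 + 0·0 + 0·0 + 0·1 = 1
  c_3 = (0)·(-1) + 1·1 + 0·0 + 0·0 + 0·1 + 0·0 + 0·0 + 0·1 = 1
  c_4 = (0)·(-1) + 0·1 + 0·0 + 0·0 + 0·1 + 0·0 + (-1)·(0) + 0·1 = 0
  c_5 = (0)·(-1) + 0·1 + 0·0 + 0·0 + 0·1 + 0·0 + 0·0 + 1·1 = 1
  c_6 = (0)·(-1) + 0·1 + 0·0 + 0·0 + 1·1 + 0·0 + (-2)·(0) + 0·1 = 1
  c_7 = (0)·(-1) + 0·1 + 0·0 + (-1)·(0) + 0·1 + 0·0 + 0·0 + 0·1 = 0
  c_8 = (0)·(-1) + 0·1 + (-1)·(0) + (-2)·(0) + 0·1 + 0·0 + 0·0 + 0·1 = 0
Writing each c_i in base p = 2:
  c_1 = 0
  c_2 = 1 = 1·2^0
  c_3 = 1 = 1·2^0
  c_4 = 0
  c_5 = 1 = 1·2^0
  c_6 = 1 = 1·2^0
  c_7 = 0
  c_8 = 0
λ_0 = (0, 1, 1, 0, 1, 1, 0, 0)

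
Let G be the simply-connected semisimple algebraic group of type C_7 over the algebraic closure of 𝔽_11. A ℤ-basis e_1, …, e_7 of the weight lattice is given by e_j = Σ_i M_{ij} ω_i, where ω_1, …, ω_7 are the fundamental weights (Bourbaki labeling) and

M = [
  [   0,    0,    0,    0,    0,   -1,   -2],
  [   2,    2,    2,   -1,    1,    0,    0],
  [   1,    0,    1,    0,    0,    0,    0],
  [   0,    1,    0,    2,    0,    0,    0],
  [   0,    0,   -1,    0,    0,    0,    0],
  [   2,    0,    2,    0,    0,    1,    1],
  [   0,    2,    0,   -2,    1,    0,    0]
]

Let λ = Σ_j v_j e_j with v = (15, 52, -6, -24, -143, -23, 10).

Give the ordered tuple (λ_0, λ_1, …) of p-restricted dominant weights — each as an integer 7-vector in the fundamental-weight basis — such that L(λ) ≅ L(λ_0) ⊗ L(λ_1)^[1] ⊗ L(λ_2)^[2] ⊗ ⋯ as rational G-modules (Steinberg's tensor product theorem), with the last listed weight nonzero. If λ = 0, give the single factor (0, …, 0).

((3, 3, 9, 4, 6, 5, 9),)

ω-coordinates c = M·v, v = (15, 52, -6, -24, -143, -23, 10):
  c_1 = 0·15 + 0·52 + (0)·(-6) + (0)·(-24) + (0)·(-143) + (-1)·(-23) + (-2)·(10) = 3
  c_2 = 2·15 + 2·52 + (2)·(-6) + (-1)·(-24) + (1)·(-143) + (0)·(-23) + 0·10 = 3
  c_3 = 1·15 + 0·52 + (1)·(-6) + (0)·(-24) + (0)·(-143) + (0)·(-23) + 0·10 = 9
  c_4 = 0·15 + 1·52 + (0)·(-6) + (2)·(-24) + (0)·(-143) + (0)·(-23) + 0·10 = 4
  c_5 = 0·15 + 0·52 + (-1)·(-6) + (0)·(-24) + (0)·(-143) + (0)·(-23) + 0·10 = 6
  c_6 = 2·15 + 0·52 + (2)·(-6) + (0)·(-24) + (0)·(-143) + (1)·(-23) + 1·10 = 5
  c_7 = 0·15 + 2·52 + (0)·(-6) + (-2)·(-24) + (1)·(-143) + (0)·(-23) + 0·10 = 9
Base-11 expansion of each c_i:
  c_1 = 3 = 3·11^0
  c_2 = 3 = 3·11^0
  c_3 = 9 = 9·11^0
  c_4 = 4 = 4·11^0
  c_5 = 6 = 6·11^0
  c_6 = 5 = 5·11^0
  c_7 = 9 = 9·11^0
Factor λ_0 = (3, 3, 9, 4, 6, 5, 9)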